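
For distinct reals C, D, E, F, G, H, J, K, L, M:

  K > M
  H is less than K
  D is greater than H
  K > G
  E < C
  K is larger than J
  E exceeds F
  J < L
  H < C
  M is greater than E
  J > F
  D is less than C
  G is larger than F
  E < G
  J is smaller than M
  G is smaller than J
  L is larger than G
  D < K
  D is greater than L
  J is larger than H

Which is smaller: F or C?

F < E < G < J < L < D < C, by transitivity through E, G, J, L, D.
So F < C; F is the smaller of the two.

F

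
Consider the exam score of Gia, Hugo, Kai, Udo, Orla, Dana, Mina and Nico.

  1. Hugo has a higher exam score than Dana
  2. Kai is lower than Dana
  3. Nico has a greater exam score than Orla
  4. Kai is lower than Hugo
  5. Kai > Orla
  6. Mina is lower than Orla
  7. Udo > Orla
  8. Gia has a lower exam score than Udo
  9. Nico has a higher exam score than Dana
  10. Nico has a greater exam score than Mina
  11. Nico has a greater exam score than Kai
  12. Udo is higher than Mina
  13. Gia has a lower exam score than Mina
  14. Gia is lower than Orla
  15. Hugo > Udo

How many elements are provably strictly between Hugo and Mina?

Chaining upward from Mina reaches: Orla, Kai, Dana, Nico, Udo.
Chaining downward from Hugo reaches: Gia, Orla, Kai, Dana, Udo.
Strictly between Mina and Hugo are those in both lists: Orla, Kai, Dana, Udo — 4 elements.

4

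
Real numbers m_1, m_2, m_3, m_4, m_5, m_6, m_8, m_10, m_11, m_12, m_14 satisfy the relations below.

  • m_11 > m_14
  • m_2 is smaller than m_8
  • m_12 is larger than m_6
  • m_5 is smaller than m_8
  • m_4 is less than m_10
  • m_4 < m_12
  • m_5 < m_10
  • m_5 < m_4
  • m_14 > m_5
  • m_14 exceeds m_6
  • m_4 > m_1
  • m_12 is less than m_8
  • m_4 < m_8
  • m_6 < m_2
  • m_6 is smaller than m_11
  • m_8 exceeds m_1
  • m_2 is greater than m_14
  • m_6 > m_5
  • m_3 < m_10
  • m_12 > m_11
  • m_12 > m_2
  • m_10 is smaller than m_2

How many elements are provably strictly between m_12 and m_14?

The relations place m_14 below m_12. An element lies strictly between them when it is forced above m_14 and also forced below m_12.
Above m_14: {m_11, m_2, m_8}. Below m_12: {m_5, m_3, m_1, m_6, m_4, m_11, m_10, m_2}.
Intersection: {m_11, m_2} — 2.

2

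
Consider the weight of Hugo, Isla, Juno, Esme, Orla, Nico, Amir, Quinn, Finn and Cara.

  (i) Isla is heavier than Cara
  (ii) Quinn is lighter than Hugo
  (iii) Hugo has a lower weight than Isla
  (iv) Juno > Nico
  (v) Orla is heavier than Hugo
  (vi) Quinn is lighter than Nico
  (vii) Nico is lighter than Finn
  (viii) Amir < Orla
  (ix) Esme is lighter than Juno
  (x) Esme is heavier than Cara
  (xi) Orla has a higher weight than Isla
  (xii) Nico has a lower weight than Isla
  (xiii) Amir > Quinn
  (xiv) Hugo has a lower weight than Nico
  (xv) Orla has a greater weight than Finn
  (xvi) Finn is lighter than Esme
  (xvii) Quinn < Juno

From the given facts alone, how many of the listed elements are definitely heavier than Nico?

Directly above Nico: Finn, Isla, Juno.
One step further: Esme, Orla (5 so far).
No other element is forced above Nico by the given relations, so the count is 5.

5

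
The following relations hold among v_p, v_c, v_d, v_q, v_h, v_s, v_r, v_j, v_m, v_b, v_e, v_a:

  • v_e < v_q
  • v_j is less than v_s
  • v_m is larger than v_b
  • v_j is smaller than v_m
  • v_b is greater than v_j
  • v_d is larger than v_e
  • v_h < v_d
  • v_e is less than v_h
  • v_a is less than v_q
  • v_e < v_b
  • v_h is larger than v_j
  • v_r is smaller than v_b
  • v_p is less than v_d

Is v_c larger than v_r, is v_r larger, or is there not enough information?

undetermined

Following every chain through v_c: nothing is chained to v_c.
v_r is not reached, and no chain runs the other way from v_r to v_c.
So the given relations leave the order of v_c and v_r undetermined.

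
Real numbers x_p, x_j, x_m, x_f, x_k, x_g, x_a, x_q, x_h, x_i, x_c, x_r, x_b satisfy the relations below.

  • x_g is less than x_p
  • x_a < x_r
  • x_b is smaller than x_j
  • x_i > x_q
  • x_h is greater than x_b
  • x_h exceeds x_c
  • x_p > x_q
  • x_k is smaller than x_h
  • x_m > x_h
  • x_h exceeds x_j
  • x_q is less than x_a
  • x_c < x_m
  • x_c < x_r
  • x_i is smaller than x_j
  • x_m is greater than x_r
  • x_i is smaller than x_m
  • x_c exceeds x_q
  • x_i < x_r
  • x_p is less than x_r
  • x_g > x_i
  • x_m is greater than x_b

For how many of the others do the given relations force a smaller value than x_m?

11

From x_m the given relations immediately reach x_c, x_b, x_i, x_r, x_h.
From those, x_q, x_a, x_j, x_p, x_k — 10 in total.
From those, x_g — 11 in total.
Nothing else is reachable below x_m; 11 in all.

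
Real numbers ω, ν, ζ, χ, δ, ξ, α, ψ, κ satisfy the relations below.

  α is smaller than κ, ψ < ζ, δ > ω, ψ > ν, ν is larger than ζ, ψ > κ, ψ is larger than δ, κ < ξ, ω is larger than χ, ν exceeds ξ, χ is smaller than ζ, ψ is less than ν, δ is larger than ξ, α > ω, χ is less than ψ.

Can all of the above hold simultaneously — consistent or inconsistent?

inconsistent

We have ν < ψ stated directly, yet also ψ < ζ < ν by chaining the others — so ψ < ν. Contradiction.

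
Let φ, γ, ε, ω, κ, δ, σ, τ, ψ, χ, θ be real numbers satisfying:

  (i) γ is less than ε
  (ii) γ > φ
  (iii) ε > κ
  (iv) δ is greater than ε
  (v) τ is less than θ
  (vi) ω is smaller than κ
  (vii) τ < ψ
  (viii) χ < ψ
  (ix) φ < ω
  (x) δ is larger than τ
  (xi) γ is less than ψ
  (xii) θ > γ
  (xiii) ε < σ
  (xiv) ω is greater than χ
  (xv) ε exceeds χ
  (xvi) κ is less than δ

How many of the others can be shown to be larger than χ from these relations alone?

From χ the given relations immediately reach ω, ψ, ε.
From those, κ, σ, δ — 6 in total.
No other element is forced above χ by the given relations, so the count is 6.

6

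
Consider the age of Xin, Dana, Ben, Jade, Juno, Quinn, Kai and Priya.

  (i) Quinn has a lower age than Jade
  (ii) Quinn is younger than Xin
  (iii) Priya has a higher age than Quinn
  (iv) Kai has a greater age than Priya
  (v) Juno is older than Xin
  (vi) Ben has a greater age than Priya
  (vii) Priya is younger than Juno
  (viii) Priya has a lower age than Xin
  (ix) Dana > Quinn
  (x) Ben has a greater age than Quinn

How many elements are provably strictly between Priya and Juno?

1

Chaining upward from Priya reaches: Xin, Kai, Ben.
Chaining downward from Juno reaches: Quinn, Xin.
Strictly between Priya and Juno are those in both lists: Xin — 1 element.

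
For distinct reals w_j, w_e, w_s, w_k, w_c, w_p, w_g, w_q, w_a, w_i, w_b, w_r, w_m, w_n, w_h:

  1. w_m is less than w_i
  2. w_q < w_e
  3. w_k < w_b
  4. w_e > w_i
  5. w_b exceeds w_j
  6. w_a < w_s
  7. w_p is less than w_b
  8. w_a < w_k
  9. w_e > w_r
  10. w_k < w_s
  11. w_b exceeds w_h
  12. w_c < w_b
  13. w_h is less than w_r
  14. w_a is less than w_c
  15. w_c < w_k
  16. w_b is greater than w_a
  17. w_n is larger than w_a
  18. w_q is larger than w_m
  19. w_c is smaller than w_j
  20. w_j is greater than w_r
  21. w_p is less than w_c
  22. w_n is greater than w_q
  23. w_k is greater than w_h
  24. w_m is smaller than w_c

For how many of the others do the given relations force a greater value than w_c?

4

From w_c the given relations immediately reach w_j, w_k, w_b.
From those, w_s — 4 in total.
No other element is forced above w_c by the given relations, so the count is 4.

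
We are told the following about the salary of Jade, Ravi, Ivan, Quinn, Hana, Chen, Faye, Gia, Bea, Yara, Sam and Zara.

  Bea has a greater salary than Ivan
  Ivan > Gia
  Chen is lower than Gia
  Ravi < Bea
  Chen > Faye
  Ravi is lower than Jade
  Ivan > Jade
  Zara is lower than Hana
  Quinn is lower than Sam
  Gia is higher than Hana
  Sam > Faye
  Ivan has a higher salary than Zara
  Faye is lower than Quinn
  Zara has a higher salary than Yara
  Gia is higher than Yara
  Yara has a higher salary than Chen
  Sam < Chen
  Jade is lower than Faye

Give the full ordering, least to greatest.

The consecutive links are each given: Ravi < Jade; Jade < Faye; Faye < Quinn; Quinn < Sam; Sam < Chen; Chen < Yara; Yara < Zara; Zara < Hana; Hana < Gia; Gia < Ivan; Ivan < Bea.

Ravi < Jade < Faye < Quinn < Sam < Chen < Yara < Zara < Hana < Gia < Ivan < Bea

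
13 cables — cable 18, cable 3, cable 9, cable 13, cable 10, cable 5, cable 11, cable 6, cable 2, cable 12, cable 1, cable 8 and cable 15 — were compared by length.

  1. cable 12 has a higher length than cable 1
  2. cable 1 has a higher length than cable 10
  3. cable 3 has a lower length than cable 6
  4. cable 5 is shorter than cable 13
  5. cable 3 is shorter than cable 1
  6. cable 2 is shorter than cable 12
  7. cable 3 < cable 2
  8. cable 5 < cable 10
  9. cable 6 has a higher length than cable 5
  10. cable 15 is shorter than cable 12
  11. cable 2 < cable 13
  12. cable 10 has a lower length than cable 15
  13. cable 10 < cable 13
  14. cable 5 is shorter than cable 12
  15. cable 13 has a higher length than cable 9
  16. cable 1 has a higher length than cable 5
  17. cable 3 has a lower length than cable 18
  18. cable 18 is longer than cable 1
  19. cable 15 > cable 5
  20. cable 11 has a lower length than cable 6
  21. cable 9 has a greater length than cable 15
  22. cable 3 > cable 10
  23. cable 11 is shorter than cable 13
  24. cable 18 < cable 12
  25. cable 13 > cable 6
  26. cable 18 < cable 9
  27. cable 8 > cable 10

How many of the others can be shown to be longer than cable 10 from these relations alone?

The elements the relations force above cable 10 are cable 3, cable 1, cable 18, cable 15, cable 2, cable 9, cable 8, cable 6, cable 12, cable 13 — no chain reaches any other.
That is 10.

10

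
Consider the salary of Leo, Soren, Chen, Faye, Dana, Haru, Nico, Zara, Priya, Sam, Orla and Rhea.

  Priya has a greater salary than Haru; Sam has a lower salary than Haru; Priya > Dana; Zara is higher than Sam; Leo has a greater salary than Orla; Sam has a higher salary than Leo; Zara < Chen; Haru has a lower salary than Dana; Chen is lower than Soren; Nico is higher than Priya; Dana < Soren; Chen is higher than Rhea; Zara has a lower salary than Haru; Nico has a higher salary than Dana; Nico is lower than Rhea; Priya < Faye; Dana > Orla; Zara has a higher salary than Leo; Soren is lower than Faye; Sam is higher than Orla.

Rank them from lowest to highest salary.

Orla < Leo < Sam < Zara < Haru < Dana < Priya < Nico < Rhea < Chen < Soren < Faye

The consecutive links are each given: Orla < Leo; Leo < Sam; Sam < Zara; Zara < Haru; Haru < Dana; Dana < Priya; Priya < Nico; Nico < Rhea; Rhea < Chen; Chen < Soren; Soren < Faye.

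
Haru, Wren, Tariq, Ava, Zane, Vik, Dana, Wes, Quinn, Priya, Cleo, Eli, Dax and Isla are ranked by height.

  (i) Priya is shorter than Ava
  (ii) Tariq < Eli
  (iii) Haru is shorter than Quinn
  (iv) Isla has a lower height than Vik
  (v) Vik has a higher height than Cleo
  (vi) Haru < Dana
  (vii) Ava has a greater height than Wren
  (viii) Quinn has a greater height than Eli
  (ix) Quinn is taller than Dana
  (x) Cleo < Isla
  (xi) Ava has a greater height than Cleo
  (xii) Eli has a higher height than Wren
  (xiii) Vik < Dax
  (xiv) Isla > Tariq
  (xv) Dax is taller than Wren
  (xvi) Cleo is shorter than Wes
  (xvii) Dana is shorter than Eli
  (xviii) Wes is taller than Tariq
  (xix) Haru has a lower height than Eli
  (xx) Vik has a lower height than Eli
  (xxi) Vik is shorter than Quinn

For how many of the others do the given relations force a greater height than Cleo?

7

Directly above Cleo: Ava, Isla, Vik, Wes.
One step further: Eli, Dax, Quinn (7 so far).
No other element is forced above Cleo by the given relations, so the count is 7.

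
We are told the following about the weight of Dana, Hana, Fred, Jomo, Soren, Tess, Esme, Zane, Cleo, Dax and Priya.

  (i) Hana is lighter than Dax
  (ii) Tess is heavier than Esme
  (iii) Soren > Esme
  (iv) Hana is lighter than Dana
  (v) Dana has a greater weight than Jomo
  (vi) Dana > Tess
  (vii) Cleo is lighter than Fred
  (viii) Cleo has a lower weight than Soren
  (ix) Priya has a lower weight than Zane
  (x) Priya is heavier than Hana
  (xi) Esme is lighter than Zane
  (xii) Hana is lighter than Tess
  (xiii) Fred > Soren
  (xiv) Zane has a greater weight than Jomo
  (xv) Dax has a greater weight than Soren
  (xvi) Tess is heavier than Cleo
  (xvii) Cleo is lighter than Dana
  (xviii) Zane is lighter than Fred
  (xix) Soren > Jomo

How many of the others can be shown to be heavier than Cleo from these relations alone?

5

From Cleo the given relations immediately reach Tess, Soren, Dana, Fred.
From those, Dax — 5 in total.
Nothing else is reachable above Cleo; 5 in all.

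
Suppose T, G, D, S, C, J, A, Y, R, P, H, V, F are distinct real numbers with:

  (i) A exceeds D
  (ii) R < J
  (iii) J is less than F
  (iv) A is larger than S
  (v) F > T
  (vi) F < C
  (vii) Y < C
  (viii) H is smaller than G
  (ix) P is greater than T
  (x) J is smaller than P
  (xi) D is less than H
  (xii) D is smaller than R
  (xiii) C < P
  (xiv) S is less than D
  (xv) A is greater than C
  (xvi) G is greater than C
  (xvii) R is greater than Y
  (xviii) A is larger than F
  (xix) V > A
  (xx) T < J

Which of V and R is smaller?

R

Link the given pairs in sequence: R < J; J < F; F < C; C < A; A < V.
Together: R < J < F < C < A < V.
So R < V; R is the smaller of the two.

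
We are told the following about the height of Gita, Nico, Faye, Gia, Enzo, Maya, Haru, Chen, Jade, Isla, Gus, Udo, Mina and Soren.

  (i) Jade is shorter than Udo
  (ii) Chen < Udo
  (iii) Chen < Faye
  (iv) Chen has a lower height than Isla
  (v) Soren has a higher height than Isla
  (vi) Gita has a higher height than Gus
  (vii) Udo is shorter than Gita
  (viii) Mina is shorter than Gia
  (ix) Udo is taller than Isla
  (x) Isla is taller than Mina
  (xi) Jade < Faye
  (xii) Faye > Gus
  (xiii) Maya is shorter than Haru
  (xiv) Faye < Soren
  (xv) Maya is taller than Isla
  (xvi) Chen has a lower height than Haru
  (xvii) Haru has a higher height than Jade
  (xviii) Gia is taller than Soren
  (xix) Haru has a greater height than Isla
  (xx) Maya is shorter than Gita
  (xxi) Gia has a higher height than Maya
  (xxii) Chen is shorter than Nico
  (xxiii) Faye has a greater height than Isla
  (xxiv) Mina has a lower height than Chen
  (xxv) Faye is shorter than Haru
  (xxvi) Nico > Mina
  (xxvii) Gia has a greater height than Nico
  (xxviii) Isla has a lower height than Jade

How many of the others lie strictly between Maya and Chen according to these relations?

1

The relations place Chen below Maya. An element lies strictly between them when it is forced above Chen and also forced below Maya.
Above Chen: {Isla, Jade, Nico, Faye, Udo, Soren, Gia, Haru, Gita}. Below Maya: {Mina, Isla}.
Intersection: {Isla} — 1.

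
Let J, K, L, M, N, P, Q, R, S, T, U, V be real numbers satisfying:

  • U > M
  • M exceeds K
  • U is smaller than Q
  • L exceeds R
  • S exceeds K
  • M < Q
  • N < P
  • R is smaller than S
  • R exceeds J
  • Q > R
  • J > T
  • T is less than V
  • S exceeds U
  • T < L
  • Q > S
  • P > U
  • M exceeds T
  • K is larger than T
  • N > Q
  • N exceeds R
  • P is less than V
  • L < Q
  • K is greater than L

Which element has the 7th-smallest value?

U

Piecing the relations together gives one ordering: T < J < R < L < K < M < U < S < Q < N < P < V.
Counting 7 from the smallest end gives U.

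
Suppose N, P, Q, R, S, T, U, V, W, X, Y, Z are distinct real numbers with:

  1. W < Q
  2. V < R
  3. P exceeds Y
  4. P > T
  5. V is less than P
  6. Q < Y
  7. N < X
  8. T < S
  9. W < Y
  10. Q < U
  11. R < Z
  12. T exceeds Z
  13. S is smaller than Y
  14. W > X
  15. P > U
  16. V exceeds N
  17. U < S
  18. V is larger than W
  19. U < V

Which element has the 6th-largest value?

Chaining the given pairs: N < X < W < Q < U < V < R < Z < T < S < Y < P.
Counting 6 from the largest end gives R.

R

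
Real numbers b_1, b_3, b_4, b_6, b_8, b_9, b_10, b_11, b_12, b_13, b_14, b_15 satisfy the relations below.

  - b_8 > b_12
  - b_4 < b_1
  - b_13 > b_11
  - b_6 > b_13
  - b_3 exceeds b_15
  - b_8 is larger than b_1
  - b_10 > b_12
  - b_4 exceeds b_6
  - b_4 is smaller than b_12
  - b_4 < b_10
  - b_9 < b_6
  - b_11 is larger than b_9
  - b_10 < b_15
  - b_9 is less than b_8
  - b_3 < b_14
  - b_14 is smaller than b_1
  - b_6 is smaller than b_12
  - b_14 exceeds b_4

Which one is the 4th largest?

b_3

The consecutive relations fix a unique order: b_9 < b_11 < b_13 < b_6 < b_4 < b_12 < b_10 < b_15 < b_3 < b_14 < b_1 < b_8.
The 4th largest is b_3.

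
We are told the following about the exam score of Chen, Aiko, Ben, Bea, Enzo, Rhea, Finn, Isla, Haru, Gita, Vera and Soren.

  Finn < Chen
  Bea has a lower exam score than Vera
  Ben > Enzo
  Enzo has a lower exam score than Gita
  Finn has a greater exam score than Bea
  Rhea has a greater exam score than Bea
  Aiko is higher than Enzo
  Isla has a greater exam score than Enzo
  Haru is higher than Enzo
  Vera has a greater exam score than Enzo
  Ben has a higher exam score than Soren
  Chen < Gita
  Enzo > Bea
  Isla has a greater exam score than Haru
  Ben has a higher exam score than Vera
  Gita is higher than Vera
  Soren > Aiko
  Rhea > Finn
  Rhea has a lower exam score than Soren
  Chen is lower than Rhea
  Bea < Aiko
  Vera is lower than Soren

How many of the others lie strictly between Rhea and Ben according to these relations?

Chaining upward from Rhea reaches: Soren.
Chaining downward from Ben reaches: Bea, Enzo, Finn, Chen, Vera, Aiko, Soren.
Strictly between Rhea and Ben are those in both lists: Soren — 1 element.

1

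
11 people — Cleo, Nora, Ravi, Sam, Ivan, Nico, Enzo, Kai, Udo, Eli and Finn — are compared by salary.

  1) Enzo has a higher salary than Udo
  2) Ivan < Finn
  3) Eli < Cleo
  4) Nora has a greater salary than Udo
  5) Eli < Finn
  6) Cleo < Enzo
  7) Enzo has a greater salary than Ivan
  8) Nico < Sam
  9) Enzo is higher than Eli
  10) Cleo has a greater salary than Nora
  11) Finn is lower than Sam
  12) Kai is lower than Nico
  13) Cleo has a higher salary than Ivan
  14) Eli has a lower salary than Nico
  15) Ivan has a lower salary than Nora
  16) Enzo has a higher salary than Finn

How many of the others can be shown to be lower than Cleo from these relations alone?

4

Directly below Cleo: Eli, Ivan, Nora.
One step further: Udo (4 so far).
No other element is forced below Cleo by the given relations, so the count is 4.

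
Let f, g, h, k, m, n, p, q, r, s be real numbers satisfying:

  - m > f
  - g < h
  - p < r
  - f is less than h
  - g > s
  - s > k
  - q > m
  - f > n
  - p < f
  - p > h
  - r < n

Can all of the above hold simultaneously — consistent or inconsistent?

inconsistent

Chaining the given relations yields h < p < r < n < f, so h < f. But one relation states f < h. These cannot both hold.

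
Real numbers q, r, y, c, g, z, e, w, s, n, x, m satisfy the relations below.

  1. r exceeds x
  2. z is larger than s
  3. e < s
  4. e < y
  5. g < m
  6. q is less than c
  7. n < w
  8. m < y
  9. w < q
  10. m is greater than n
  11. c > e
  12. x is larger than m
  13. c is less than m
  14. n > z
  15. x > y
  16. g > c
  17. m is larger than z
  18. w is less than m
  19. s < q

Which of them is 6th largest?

c

Piecing the relations together gives one ordering: e < s < z < n < w < q < c < g < m < y < x < r.
The 6th largest is c.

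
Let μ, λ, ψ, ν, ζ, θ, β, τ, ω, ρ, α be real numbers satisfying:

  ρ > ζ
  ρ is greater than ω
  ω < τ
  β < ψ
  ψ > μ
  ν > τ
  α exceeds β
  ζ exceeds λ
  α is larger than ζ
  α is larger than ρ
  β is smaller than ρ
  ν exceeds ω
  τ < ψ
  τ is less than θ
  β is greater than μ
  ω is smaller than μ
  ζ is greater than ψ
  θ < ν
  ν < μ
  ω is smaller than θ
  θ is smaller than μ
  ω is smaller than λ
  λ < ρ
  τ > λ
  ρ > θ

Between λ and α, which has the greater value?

α

Link the given pairs in sequence: λ < τ; τ < θ; θ < ν; ν < μ; μ < β; β < ψ; ψ < ζ; ζ < ρ; ρ < α.
Together: λ < τ < θ < ν < μ < β < ψ < ζ < ρ < α.
So λ < α; α is the larger of the two.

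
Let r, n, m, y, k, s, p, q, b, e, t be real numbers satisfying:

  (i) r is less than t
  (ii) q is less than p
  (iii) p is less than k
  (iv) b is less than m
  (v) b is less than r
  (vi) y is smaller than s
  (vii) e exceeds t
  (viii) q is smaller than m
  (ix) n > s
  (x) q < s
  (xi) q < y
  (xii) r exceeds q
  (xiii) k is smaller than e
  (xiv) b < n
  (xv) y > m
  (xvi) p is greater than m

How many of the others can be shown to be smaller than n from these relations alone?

5

From n the given relations immediately reach b, s.
From those, q, y — 4 in total.
From those, m — 5 in total.
Nothing else is reachable below n; 5 in all.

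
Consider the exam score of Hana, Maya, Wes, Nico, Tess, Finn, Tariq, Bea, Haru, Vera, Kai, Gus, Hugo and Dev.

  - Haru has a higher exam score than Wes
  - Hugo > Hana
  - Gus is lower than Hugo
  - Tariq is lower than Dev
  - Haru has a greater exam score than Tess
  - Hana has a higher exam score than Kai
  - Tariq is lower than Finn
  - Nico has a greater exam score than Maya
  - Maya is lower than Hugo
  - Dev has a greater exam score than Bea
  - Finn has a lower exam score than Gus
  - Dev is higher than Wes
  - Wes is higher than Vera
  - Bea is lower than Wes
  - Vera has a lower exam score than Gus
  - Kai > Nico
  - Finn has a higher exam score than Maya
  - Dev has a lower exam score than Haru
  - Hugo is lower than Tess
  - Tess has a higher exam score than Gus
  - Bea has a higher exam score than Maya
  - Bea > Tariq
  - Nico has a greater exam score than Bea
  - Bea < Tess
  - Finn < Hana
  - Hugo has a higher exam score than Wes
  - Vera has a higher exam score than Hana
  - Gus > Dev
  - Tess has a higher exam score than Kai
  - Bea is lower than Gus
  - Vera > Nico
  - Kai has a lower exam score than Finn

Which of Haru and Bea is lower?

Bea

Bea < Nico < Kai < Finn < Hana < Vera < Wes < Dev < Gus < Hugo < Tess < Haru, by transitivity through Nico, Kai, Finn, Hana, Vera, Wes, Dev, Gus, Hugo, Tess.
So Bea < Haru; Bea is the lower of the two.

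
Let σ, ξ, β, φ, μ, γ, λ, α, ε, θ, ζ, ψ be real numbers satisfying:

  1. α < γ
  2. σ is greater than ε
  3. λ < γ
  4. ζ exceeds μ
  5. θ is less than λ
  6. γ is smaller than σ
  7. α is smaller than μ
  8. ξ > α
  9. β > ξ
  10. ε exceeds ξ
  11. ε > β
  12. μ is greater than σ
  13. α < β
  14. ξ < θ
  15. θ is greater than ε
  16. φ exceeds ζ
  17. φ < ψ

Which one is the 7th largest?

λ

Chaining the given pairs: α < ξ < β < ε < θ < λ < γ < σ < μ < ζ < φ < ψ.
The 7th largest is λ.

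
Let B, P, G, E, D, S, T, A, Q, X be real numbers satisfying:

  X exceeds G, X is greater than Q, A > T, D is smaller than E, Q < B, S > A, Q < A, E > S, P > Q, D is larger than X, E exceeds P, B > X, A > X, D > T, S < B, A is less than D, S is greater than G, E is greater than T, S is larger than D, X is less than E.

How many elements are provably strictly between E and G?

The relations place G below E. An element lies strictly between them when it is forced above G and also forced below E.
Above G: {X, A, D, S, B}. Below E: {Q, X, T, A, D, S, P}.
Intersection: {X, A, D, S} — 4.

4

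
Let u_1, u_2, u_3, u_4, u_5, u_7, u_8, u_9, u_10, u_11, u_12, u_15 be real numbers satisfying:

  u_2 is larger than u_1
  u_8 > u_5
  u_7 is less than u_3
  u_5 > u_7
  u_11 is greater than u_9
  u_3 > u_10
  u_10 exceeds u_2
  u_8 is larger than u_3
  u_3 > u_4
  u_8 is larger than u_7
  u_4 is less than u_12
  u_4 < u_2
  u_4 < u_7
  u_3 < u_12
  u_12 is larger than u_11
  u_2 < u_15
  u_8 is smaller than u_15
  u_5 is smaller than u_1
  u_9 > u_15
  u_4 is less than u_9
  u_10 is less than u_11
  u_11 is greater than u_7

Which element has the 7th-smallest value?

u_3

Piecing the relations together gives one ordering: u_4 < u_7 < u_5 < u_1 < u_2 < u_10 < u_3 < u_8 < u_15 < u_9 < u_11 < u_12.
Counting 7 from the smallest end gives u_3.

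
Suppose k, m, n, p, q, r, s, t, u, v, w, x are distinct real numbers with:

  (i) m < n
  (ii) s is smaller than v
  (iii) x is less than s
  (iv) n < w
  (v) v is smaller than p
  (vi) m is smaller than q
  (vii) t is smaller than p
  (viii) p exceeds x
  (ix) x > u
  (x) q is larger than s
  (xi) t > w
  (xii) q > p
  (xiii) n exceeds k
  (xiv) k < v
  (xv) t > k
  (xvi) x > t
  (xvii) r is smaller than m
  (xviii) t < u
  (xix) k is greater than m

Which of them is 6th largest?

u

Chaining the given pairs: r < m < k < n < w < t < u < x < s < v < p < q.
Counting 6 from the largest end gives u.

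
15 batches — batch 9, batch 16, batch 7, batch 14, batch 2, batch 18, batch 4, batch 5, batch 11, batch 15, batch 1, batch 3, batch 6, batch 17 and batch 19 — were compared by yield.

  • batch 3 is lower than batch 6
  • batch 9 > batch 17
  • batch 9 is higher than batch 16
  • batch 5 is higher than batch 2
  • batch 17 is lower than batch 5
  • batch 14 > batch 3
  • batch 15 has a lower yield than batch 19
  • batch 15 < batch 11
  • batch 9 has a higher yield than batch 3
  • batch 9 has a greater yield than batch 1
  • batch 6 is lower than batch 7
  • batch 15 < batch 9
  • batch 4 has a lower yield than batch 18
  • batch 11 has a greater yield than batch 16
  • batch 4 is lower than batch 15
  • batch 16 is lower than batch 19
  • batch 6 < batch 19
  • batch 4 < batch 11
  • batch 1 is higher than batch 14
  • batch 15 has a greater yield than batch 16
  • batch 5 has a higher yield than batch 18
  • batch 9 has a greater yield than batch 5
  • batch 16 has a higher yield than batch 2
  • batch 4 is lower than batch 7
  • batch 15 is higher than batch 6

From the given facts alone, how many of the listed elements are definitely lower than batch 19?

From batch 19 the given relations immediately reach batch 6, batch 16, batch 15.
From those, batch 4, batch 3, batch 2 — 6 in total.
Nothing else is reachable below batch 19; 6 in all.

6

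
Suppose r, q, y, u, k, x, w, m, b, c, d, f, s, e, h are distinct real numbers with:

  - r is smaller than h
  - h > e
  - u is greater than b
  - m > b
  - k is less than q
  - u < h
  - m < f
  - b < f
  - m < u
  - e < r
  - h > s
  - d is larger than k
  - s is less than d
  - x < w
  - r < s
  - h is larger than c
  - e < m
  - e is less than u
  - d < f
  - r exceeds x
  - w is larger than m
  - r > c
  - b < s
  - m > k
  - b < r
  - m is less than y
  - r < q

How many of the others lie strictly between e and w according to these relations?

1

Chaining upward from e reaches: m, r, s, d, u, f, h, y, q.
Chaining downward from w reaches: b, k, m, x.
Strictly between e and w are those in both lists: m — 1 element.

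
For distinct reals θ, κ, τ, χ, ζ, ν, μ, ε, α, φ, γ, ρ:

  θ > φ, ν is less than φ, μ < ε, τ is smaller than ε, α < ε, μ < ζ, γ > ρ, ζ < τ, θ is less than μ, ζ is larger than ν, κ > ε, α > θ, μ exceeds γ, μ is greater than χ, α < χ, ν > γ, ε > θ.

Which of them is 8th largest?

Piecing the relations together gives one ordering: ρ < γ < ν < φ < θ < α < χ < μ < ζ < τ < ε < κ.
The 8th largest is θ.

θ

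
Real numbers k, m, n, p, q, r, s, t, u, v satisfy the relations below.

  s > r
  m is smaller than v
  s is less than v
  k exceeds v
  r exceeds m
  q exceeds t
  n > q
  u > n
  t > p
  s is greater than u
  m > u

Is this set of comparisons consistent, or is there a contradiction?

consistent

The single ordering p < t < q < n < u < m < r < s < v < k satisfies every listed relation, so no contradiction arises.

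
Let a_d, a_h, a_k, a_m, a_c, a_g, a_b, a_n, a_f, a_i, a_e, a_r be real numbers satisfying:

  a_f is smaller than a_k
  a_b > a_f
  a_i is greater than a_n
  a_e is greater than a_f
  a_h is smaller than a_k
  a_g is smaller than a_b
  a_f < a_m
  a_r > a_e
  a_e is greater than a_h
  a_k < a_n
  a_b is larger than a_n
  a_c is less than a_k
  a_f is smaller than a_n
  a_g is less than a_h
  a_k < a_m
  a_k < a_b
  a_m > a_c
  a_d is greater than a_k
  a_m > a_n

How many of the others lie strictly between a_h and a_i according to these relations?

The relations place a_h below a_i. An element lies strictly between them when it is forced above a_h and also forced below a_i.
Above a_h: {a_e, a_k, a_n, a_d, a_r, a_b, a_m}. Below a_i: {a_g, a_f, a_c, a_k, a_n}.
Intersection: {a_k, a_n} — 2.

2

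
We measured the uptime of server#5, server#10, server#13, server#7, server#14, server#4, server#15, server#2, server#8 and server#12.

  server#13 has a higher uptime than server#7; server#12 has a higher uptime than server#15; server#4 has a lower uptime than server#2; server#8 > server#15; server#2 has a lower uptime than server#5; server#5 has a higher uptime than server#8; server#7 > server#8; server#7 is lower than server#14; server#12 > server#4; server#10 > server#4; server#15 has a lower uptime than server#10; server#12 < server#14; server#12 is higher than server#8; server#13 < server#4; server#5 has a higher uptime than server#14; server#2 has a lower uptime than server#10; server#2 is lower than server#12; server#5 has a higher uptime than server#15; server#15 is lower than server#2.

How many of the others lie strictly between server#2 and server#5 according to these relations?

2

The relations place server#2 below server#5. An element lies strictly between them when it is forced above server#2 and also forced below server#5.
Above server#2: {server#12, server#10, server#14}. Below server#5: {server#15, server#8, server#7, server#13, server#4, server#12, server#14}.
Intersection: {server#12, server#14} — 2.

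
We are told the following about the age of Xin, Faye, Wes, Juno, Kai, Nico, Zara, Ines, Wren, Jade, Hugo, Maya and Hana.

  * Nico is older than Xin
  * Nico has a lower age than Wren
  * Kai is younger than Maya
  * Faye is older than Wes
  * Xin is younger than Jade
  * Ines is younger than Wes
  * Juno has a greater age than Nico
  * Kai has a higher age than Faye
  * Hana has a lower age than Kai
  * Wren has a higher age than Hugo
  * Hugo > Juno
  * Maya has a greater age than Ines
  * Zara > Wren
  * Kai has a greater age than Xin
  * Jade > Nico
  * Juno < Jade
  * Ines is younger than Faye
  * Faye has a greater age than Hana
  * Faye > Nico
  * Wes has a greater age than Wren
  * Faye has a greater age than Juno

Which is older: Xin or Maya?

Maya

Xin < Nico and Nico < Juno give Xin < Juno.
Then Juno < Hugo extends the chain to Hugo.
With Hugo < Wren: Xin < Nico < Juno < Hugo < Wren.
With Wren < Wes: Xin < Nico < Juno < Hugo < Wren < Wes.
Then Wes < Faye extends the chain to Faye.
With Faye < Kai: Xin < Nico < Juno < Hugo < Wren < Wes < Faye < Kai.
Then Kai < Maya extends the chain to Maya.
So Xin < Maya; Maya is the older of the two.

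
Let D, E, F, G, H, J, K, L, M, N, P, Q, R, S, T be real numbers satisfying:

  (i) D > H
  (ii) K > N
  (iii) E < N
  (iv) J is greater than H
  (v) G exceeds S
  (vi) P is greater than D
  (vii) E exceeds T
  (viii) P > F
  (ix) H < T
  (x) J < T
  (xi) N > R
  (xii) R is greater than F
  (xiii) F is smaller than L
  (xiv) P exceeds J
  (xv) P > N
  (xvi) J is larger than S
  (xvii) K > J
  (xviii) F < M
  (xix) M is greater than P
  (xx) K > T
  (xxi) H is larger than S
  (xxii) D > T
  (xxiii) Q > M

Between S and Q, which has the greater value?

Q

Following the relations from S: S < J < T < E < N < P < M < Q.
So S < Q; Q is the larger of the two.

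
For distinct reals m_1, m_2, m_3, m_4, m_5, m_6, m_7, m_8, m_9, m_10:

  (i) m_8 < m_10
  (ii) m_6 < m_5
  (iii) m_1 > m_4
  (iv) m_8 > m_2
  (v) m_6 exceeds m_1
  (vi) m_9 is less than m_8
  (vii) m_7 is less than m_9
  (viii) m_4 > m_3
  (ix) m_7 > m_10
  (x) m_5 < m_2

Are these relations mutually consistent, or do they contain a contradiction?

Chaining the given relations yields m_8 < m_10 < m_7 < m_9, so m_8 < m_9. But one relation states m_9 < m_8. These cannot both hold.

inconsistent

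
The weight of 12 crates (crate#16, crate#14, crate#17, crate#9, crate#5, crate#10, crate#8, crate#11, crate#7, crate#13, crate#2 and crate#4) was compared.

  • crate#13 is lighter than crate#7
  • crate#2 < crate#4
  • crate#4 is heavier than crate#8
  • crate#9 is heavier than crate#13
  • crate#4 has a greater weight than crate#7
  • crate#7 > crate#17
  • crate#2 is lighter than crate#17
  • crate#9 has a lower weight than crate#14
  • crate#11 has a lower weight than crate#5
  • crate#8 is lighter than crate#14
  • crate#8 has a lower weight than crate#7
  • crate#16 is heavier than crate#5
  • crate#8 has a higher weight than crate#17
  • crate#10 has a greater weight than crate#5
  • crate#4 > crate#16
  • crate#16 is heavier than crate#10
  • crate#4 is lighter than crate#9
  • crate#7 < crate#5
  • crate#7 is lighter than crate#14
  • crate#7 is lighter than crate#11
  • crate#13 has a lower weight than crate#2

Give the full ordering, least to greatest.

crate#13 < crate#2 < crate#17 < crate#8 < crate#7 < crate#11 < crate#5 < crate#10 < crate#16 < crate#4 < crate#9 < crate#14

Each adjacent pair is fixed by a given relation: crate#13 < crate#2; crate#2 < crate#17; crate#17 < crate#8; crate#8 < crate#7; crate#7 < crate#11; crate#11 < crate#5; crate#5 < crate#10; crate#10 < crate#16; crate#16 < crate#4; crate#4 < crate#9; crate#9 < crate#14. Chaining them end to end gives the full order.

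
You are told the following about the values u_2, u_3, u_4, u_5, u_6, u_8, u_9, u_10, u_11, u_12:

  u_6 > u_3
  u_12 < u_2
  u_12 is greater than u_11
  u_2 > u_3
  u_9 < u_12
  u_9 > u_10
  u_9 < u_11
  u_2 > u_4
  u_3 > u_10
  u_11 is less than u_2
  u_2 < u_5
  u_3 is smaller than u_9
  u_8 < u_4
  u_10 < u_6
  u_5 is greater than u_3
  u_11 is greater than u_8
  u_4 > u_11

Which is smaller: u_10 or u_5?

u_10

Chaining the given relations: u_10 < u_9 < u_11 < u_12 < u_2 < u_5.
So u_10 < u_5; u_10 is the smaller of the two.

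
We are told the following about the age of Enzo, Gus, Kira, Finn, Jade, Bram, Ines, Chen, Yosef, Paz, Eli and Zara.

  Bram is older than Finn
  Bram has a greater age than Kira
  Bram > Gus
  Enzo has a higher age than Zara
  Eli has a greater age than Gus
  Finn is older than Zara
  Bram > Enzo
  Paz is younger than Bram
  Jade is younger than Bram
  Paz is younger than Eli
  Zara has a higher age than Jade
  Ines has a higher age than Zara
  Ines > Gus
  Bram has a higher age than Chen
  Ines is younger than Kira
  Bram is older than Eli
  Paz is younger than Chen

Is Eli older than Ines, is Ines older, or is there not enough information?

Following every chain through Ines: above Ines we get Kira, Bram; below Ines we get Jade, Gus, Zara.
Eli is not reached, and no chain runs the other way from Eli to Ines.
So the given relations leave the order of Ines and Eli undetermined.

undetermined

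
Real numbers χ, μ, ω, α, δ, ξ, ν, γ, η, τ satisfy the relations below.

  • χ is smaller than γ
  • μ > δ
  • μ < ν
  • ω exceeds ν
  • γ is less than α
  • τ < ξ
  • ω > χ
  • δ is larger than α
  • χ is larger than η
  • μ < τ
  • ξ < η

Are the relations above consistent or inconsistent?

inconsistent

We have μ < τ stated directly, yet also τ < ξ < η < χ < γ < α < δ < μ by chaining the others — so τ < μ. Contradiction.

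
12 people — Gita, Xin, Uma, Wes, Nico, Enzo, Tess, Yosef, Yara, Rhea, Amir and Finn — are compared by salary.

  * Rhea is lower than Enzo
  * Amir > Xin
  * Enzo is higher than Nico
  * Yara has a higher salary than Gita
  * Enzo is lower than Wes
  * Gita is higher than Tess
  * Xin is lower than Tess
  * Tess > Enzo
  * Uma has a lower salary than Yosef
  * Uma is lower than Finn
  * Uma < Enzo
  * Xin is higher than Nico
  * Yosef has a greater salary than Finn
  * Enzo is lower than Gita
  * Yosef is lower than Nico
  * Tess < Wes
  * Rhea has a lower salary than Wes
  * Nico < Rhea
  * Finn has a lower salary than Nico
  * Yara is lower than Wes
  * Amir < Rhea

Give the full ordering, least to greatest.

Each adjacent pair is fixed by a given relation: Uma < Finn; Finn < Yosef; Yosef < Nico; Nico < Xin; Xin < Amir; Amir < Rhea; Rhea < Enzo; Enzo < Tess; Tess < Gita; Gita < Yara; Yara < Wes. Chaining them end to end gives the full order.

Uma < Finn < Yosef < Nico < Xin < Amir < Rhea < Enzo < Tess < Gita < Yara < Wes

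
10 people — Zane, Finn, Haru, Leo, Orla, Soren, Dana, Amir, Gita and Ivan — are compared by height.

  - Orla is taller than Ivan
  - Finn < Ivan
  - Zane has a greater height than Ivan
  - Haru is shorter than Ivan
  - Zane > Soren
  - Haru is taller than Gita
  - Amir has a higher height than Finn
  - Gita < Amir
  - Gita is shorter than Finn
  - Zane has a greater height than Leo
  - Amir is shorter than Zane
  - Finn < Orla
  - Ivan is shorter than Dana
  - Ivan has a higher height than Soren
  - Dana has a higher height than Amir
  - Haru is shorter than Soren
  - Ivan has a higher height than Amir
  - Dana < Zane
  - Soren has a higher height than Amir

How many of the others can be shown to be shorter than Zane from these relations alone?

8

Directly below Zane: Leo, Amir, Soren, Ivan, Dana.
One step further: Gita, Finn, Haru (8 so far).
No other element is forced below Zane by the given relations, so the count is 8.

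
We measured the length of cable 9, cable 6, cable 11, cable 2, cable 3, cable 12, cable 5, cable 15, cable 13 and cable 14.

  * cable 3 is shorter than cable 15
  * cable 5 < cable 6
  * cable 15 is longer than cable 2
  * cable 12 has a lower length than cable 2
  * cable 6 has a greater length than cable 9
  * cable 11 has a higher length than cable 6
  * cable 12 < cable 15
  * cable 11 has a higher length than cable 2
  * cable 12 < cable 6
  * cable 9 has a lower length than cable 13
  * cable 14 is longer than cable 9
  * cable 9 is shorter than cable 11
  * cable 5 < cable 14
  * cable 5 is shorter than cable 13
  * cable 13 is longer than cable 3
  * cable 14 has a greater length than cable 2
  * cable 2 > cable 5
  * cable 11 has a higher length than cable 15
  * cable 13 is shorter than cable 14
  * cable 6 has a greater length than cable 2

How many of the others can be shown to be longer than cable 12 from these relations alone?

5

From cable 12 the given relations immediately reach cable 2, cable 15, cable 6.
From those, cable 14, cable 11 — 5 in total.
Nothing else is reachable above cable 12; 5 in all.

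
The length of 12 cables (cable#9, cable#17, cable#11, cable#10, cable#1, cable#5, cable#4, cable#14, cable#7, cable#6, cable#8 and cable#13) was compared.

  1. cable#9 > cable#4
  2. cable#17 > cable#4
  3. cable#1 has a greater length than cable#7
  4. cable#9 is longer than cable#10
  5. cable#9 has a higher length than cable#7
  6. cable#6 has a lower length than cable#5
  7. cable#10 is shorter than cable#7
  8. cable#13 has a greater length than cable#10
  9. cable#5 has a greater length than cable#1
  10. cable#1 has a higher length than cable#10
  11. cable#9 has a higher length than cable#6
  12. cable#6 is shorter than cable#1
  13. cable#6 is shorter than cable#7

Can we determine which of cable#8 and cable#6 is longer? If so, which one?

undetermined

Following every chain through cable#6: above cable#6 we get cable#7, cable#1, cable#5, cable#9.
cable#8 is not reached, and no chain runs the other way from cable#8 to cable#6.
So the given relations leave the order of cable#6 and cable#8 undetermined.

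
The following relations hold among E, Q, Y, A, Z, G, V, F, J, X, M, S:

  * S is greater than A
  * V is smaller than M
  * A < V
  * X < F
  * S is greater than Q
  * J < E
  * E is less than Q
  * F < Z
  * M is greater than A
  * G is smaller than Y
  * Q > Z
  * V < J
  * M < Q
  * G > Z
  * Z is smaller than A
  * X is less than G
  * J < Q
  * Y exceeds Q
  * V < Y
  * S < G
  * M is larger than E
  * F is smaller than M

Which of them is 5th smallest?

The consecutive relations fix a unique order: X < F < Z < A < V < J < E < M < Q < S < G < Y.
Counting 5 from the smallest end gives V.

V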